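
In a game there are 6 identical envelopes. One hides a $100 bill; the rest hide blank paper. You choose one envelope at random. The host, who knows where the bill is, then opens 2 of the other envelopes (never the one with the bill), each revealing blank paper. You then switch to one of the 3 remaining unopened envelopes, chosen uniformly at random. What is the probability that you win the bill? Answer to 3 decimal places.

Your original envelope holds the bill with probability 1/6, so the other 5 collectively hold it with probability 5/6.
The host can always find 2 empty envelopes to open, so the reveals don't change that 5/6; it is now spread over the 3 remaining unopened envelopes.
P(win by switching) = (5/6) · (1/3) = 5/18 ≈ 0.278.

0.278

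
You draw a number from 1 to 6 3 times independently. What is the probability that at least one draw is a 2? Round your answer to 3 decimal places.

0.421

P(no draw is a 2) = (5/6)^3 ≈ 0.579.
P(at least one) = 1 − 0.579 = 0.421.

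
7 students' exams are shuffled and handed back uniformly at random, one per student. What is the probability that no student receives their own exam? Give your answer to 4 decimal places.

0.3679

This is the derangement probability: permutations of 7 with no fixed point.
D(7) = 7! · (1 − 1/1! + 1/2! − ··· + (−1)^7/7!) = 1854.
P = 1854/5040 = 103/280 ≈ 0.3679.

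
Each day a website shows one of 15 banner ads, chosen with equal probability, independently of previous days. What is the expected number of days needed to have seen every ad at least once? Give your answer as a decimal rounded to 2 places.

After i distinct types are collected, each trial gives a new one with probability (15−i)/15, so the expected wait for the next new type is 15/(15−i).
E = 15/15 + 15/14 + 15/13 + 15/12 + 15/11 + 15/10 + 15/9 + 15/8 + 15/7 + 15/6 + 15/5 + 15/4 + 15/3 + 15/2 + 15/1 = 1195757/24024 ≈ 49.77.

49.77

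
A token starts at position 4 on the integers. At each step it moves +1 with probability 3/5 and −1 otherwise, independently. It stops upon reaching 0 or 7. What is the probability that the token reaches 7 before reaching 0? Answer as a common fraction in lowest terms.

Let r = q/p = (2/5)/(3/5) = 2/3. The recurrence P(i) = p·P(i+1) + q·P(i−1) with P(0)=0, P(7)=1 gives P(i) = (1 − r^i)/(1 − r^7).
P(4) = (1 − (2/3)^4) / (1 − (2/3)^7) = 1755/2059.

1755/2059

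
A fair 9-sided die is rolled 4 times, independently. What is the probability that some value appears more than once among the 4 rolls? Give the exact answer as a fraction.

131/243

P(all 4 different) = 9/9 · 8/9 · ··· · 6/9 = 112/243.
P(at least two equal) = 1 − 112/243 = 131/243.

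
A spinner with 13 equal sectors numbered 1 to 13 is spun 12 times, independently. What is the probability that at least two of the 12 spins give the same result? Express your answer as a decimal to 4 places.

P(all 12 different) = 13/13 · 12/13 · ··· · 2/13 ≈ 0.0003.
P(at least two equal) = 1 − 0.0003 = 0.9997.

0.9997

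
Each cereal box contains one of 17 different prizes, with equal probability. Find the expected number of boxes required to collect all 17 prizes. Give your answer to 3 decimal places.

After i distinct types are collected, each trial gives a new one with probability (17−i)/17, so the expected wait for the next new type is 17/(17−i).
E = 17/17 + 17/16 + 17/15 + 17/14 + 17/13 + 17/12 + 17/11 + 17/10 + 17/9 + 17/8 + 17/7 + 17/6 + 17/5 + 17/4 + 17/3 + 17/2 + 17/1 = 42142223/720720 ≈ 58.472.

58.472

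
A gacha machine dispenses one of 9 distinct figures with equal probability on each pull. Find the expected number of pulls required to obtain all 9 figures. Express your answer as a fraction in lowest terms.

7129/280

After i distinct types are collected, each trial gives a new one with probability (9−i)/9, so the expected wait for the next new type is 9/(9−i).
E = 9/9 + 9/8 + 9/7 + 9/6 + 9/5 + 9/4 + 9/3 + 9/2 + 9/1 = 7129/280.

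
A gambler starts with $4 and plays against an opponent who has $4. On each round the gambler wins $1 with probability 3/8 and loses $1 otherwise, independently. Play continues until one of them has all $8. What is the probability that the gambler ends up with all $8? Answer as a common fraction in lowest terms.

81/706

Let r = q/p = (5/8)/(3/8) = 5/3. The recurrence P(i) = p·P(i+1) + q·P(i−1) with P(0)=0, P(8)=1 gives P(i) = (1 − r^i)/(1 − r^8).
P(4) = (1 − (5/3)^4) / (1 − (5/3)^8) = 81/706.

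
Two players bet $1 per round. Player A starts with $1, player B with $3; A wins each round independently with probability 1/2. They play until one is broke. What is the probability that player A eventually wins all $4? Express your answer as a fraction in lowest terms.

With a fair step, P(i) = ½P(i−1) + ½P(i+1) with P(0)=0, P(4)=1 has the linear solution P(i) = i/4.
P(1) = 1/4.

1/4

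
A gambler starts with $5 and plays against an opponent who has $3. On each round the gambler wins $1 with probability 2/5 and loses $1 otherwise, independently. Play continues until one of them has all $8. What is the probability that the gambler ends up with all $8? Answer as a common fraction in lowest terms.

1688/6305

Let r = q/p = (3/5)/(2/5) = 3/2. The recurrence P(i) = p·P(i+1) + q·P(i−1) with P(0)=0, P(8)=1 gives P(i) = (1 − r^i)/(1 − r^8).
P(5) = (1 − (3/2)^5) / (1 − (3/2)^8) = 1688/6305.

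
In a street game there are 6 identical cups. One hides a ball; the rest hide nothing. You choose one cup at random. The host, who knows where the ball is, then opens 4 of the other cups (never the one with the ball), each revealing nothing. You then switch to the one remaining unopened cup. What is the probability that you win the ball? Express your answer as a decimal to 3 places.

Your original cup holds the ball with probability 1/6, so the other 5 collectively hold it with probability 5/6.
The host can always find 4 empty cups to open, so the reveals don't change that 5/6; it is now spread over the 1 remaining unopened cup.
P(win by switching) = (5/6) · (1/1) = 5/6 ≈ 0.833.

0.833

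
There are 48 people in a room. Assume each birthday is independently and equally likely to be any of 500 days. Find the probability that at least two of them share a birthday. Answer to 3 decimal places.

0.903

It's easier to compute the probability that all 48 are distinct.
P(all distinct) = 500/500 · 499/500 · ··· · 453/500 ≈ 0.097.
So the probability of at least one match is 1 − 0.097 = 0.903.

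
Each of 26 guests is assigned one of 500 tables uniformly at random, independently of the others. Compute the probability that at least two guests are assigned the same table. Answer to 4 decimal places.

0.4838

It's easier to compute the probability that all 26 are distinct.
P(all distinct) = 500/500 · 499/500 · ··· · 475/500 ≈ 0.5162.
So the probability of at least one match is 1 − 0.5162 = 0.4838.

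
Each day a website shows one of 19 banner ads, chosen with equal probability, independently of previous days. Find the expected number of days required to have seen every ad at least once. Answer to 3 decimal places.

After i distinct types are collected, each trial gives a new one with probability (19−i)/19, so the expected wait for the next new type is 19/(19−i).
E = 19/19 + 19/18 + 19/17 + 19/16 + 19/15 + 19/14 + 19/13 + 19/12 + 19/11 + 19/10 + 19/9 + 19/8 + 19/7 + 19/6 + 19/5 + 19/4 + 19/3 + 19/2 + 19/1 = 275295799/4084080 ≈ 67.407.

67.407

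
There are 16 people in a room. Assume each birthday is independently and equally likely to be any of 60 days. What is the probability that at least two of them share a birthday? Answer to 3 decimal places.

0.889

It's easier to compute the probability that all 16 are distinct.
P(all distinct) = 60/60 · 59/60 · ··· · 45/60 ≈ 0.111.
So the probability of at least one match is 1 − 0.111 = 0.889.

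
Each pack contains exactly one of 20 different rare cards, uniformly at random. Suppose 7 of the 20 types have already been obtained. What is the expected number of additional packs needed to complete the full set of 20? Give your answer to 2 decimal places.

Starting from 7 distinct types, each trial gives a new one with probability (20−i)/20 when i types are held, so the wait for the next new type is 20/(20−i).
E = 20/13 + 20/12 + 20/11 + 20/10 + 20/9 + 20/8 + 20/7 + 20/6 + 20/5 + 20/4 + 20/3 + 20/2 + 20/1 = 1145993/18018 ≈ 63.60.

63.60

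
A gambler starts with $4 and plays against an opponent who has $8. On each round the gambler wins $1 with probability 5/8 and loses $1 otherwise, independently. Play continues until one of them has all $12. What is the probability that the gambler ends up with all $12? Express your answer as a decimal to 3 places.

0.872

Let r = q/p = (3/8)/(5/8) = 3/5. The recurrence P(i) = p·P(i+1) + q·P(i−1) with P(0)=0, P(12)=1 gives P(i) = (1 − r^i)/(1 − r^12).
P(4) = (1 − (3/5)^4) / (1 − (3/5)^12) = 390625/447811 ≈ 0.872.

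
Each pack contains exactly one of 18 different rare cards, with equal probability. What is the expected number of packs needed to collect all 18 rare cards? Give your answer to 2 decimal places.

62.91

After i distinct types are collected, each trial gives a new one with probability (18−i)/18, so the expected wait for the next new type is 18/(18−i).
E = 18/18 + 18/17 + 18/16 + 18/15 + 18/14 + 18/13 + 18/12 + 18/11 + 18/10 + 18/9 + 18/8 + 18/7 + 18/6 + 18/5 + 18/4 + 18/3 + 18/2 + 18/1 = 42822903/680680 ≈ 62.91.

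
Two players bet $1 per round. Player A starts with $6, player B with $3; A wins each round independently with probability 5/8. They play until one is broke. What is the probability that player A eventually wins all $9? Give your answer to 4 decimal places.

Let r = q/p = (3/8)/(5/8) = 3/5. The recurrence P(i) = p·P(i+1) + q·P(i−1) with P(0)=0, P(9)=1 gives P(i) = (1 − r^i)/(1 − r^9).
P(6) = (1 − (3/5)^6) / (1 − (3/5)^9) = 19000/19729 ≈ 0.9630.

0.9630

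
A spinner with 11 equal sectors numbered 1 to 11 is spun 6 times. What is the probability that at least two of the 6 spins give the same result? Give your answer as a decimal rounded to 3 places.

P(all 6 different) = 11/11 · 10/11 · ··· · 6/11 ≈ 0.188.
P(at least two equal) = 1 − 0.188 = 0.812.

0.812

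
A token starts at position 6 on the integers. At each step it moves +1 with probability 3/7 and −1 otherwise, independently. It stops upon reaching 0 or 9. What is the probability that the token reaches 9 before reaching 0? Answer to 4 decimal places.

Let r = q/p = (4/7)/(3/7) = 4/3. The recurrence P(i) = p·P(i+1) + q·P(i−1) with P(0)=0, P(9)=1 gives P(i) = (1 − r^i)/(1 − r^9).
P(6) = (1 − (4/3)^6) / (1 − (4/3)^9) = 2457/6553 ≈ 0.3749.

0.3749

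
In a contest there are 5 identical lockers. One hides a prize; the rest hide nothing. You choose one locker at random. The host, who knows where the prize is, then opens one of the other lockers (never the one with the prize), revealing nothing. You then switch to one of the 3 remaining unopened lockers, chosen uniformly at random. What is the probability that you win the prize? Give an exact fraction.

4/15

Your original locker holds the prize with probability 1/5, so the other 4 collectively hold it with probability 4/5.
The host can always find an empty locker to open, so this doesn't change that 4/5; it is now spread over the 3 remaining unopened lockers.
P(win by switching) = (4/5) · (1/3) = 4/15.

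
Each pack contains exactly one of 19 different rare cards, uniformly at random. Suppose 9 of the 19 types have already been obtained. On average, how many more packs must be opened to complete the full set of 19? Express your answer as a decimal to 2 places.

55.65

Starting from 9 distinct types, each trial gives a new one with probability (19−i)/19 when i types are held, so the wait for the next new type is 19/(19−i).
E = 19/10 + 19/9 + 19/8 + 19/7 + 19/6 + 19/5 + 19/4 + 19/3 + 19/2 + 19/1 = 140239/2520 ≈ 55.65.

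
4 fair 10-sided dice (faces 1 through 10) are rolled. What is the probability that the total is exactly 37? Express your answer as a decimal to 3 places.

There are 10^4 = 10000 equally likely outcomes.
The number of ordered 4-tuples from {1,…,10} summing to 37 is 20.
P(sum = 37) = 20/10000 = 1/500 ≈ 0.002.

0.002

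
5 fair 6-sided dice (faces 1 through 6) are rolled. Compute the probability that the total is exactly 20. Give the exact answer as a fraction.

217/2592

There are 6^5 = 7776 equally likely outcomes.
The number of ordered 5-tuples from {1,…,6} summing to 20 is 651.
P(sum = 20) = 651/7776 = 217/2592.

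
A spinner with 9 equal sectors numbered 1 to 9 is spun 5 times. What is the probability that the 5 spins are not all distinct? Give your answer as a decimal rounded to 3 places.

0.744

P(all 5 different) = 9/9 · 8/9 · ··· · 5/9 ≈ 0.256.
P(at least two equal) = 1 − 0.256 = 0.744.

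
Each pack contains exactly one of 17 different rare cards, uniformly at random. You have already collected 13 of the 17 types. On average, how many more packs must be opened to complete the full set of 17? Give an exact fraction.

425/12

Starting from 13 distinct types, each trial gives a new one with probability (17−i)/17 when i types are held, so the wait for the next new type is 17/(17−i).
E = 17/4 + 17/3 + 17/2 + 17/1 = 425/12.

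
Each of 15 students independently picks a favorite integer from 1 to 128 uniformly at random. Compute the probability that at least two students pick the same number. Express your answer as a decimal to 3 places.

It's easier to compute the probability that all 15 are distinct.
P(all distinct) = 128/128 · 127/128 · ··· · 114/128 ≈ 0.426.
So the probability of at least one match is 1 − 0.426 = 0.574.

0.574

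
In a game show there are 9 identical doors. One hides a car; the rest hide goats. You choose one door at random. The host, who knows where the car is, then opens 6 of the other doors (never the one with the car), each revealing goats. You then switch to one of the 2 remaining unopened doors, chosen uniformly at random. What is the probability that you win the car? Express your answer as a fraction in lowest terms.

Your original door holds the car with probability 1/9, so the other 8 collectively hold it with probability 8/9.
The host can always find 6 empty doors to open, so the reveals don't change that 8/9; it is now spread over the 2 remaining unopened doors.
P(win by switching) = (8/9) · (1/2) = 4/9.

4/9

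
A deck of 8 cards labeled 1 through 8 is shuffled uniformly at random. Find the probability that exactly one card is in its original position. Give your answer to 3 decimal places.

0.368

Choose which one is fixed: C(8,1) = 8 ways.
The remaining 7 must have no fixed point: D(7) = 1854.
P = 8·1854/40320 = 103/280 ≈ 0.368.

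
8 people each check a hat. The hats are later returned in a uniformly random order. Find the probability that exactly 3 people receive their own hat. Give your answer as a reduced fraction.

Choose which 3 of the 8 are fixed: C(8,3) = 56 ways.
The remaining 5 must have no fixed point: D(5) = 44.
P = 56·44/40320 = 11/180.

11/180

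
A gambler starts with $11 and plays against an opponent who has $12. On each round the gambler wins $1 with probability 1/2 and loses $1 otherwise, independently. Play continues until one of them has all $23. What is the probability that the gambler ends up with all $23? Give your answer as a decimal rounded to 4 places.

With a fair step, P(i) = ½P(i−1) + ½P(i+1) with P(0)=0, P(23)=1 has the linear solution P(i) = i/23.
P(11) = 11/23 ≈ 0.4783.

0.4783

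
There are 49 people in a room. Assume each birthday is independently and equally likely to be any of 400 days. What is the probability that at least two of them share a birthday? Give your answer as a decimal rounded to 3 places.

It's easier to compute the probability that all 49 are distinct.
P(all distinct) = 400/400 · 399/400 · ··· · 352/400 ≈ 0.047.
So the probability of at least one match is 1 − 0.047 = 0.953.

0.953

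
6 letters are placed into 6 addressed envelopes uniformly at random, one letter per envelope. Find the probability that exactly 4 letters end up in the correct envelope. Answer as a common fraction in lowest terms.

1/48

Choose which 4 of the 6 are fixed: C(6,4) = 15 ways.
The remaining 2 must have no fixed point: D(2) = 1.
P = 15·1/720 = 1/48.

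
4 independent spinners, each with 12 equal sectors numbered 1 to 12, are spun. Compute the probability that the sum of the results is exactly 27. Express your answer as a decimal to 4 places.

There are 12^4 = 20736 equally likely outcomes.
The number of ordered 4-tuples from {1,…,12} summing to 27 is 1144.
P(sum = 27) = 1144/20736 = 143/2592 ≈ 0.0552.

0.0552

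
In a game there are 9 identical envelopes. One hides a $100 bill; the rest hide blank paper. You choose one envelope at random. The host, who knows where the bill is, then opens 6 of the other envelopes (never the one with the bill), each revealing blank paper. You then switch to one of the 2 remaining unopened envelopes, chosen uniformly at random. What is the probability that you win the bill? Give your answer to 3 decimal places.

Your original envelope holds the bill with probability 1/9, so the other 8 collectively hold it with probability 8/9.
The host can always find 6 empty envelopes to open, so the reveals don't change that 8/9; it is now spread over the 2 remaining unopened envelopes.
P(win by switching) = (8/9) · (1/2) = 4/9 ≈ 0.444.

0.444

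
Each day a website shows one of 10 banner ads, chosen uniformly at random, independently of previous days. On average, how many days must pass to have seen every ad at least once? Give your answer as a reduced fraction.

7381/252

After i distinct types are collected, each trial gives a new one with probability (10−i)/10, so the expected wait for the next new type is 10/(10−i).
E = 10/10 + 10/9 + 10/8 + 10/7 + 10/6 + 10/5 + 10/4 + 10/3 + 10/2 + 10/1 = 7381/252.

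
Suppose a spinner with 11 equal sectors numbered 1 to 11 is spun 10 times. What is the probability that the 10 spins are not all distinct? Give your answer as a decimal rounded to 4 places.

P(all 10 different) = 11/11 · 10/11 · ··· · 2/11 ≈ 0.0015.
P(at least two equal) = 1 − 0.0015 = 0.9985.

0.9985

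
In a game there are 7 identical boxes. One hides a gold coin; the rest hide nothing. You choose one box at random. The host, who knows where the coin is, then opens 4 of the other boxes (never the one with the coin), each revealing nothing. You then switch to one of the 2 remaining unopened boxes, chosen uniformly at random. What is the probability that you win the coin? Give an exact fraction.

3/7

Your original box holds the coin with probability 1/7, so the other 6 collectively hold it with probability 6/7.
The host can always find 4 empty boxes to open, so the reveals don't change that 6/7; it is now spread over the 2 remaining unopened boxes.
P(win by switching) = (6/7) · (1/2) = 3/7.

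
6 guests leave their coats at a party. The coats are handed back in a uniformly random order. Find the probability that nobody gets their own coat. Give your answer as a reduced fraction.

This is the derangement probability: permutations of 6 with no fixed point.
D(6) = 6! · (1 − 1/1! + 1/2! − ··· + (−1)^6/6!) = 265.
P = 265/720 = 53/144.

53/144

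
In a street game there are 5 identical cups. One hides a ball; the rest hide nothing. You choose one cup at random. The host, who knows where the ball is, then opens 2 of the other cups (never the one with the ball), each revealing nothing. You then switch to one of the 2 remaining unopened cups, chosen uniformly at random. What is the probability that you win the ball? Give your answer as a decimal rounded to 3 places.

0.400

Your original cup holds the ball with probability 1/5, so the other 4 collectively hold it with probability 4/5.
The host can always find 2 empty cups to open, so the reveals don't change that 4/5; it is now spread over the 2 remaining unopened cups.
P(win by switching) = (4/5) · (1/2) = 2/5 ≈ 0.400.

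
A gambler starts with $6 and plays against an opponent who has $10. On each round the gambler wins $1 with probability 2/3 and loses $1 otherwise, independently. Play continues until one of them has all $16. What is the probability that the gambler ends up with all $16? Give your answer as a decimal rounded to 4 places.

Let r = q/p = (1/3)/(2/3) = 1/2. The recurrence P(i) = p·P(i+1) + q·P(i−1) with P(0)=0, P(16)=1 gives P(i) = (1 − r^i)/(1 − r^16).
P(6) = (1 − (1/2)^6) / (1 − (1/2)^16) = 21504/21845 ≈ 0.9844.

0.9844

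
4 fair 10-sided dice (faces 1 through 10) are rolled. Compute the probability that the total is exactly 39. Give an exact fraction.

1/2500

There are 10^4 = 10000 equally likely outcomes.
The number of ordered 4-tuples from {1,…,10} summing to 39 is 4.
P(sum = 39) = 4/10000 = 1/2500.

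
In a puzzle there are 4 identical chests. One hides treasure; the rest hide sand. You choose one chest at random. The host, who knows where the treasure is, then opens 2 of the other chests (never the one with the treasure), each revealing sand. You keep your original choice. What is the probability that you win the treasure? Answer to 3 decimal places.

0.250

The host can always open 2 empty chests regardless of your choice, so the reveals give no information about your original chest.
P(win by staying) = 1/4 ≈ 0.250.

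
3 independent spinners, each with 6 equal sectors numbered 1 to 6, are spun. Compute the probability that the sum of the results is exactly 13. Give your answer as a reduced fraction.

7/72

There are 6^3 = 216 equally likely outcomes.
The number of ordered 3-tuples from {1,…,6} summing to 13 is 21.
P(sum = 13) = 21/216 = 7/72.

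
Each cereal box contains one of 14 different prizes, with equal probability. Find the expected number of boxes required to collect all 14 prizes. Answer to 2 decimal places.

After i distinct types are collected, each trial gives a new one with probability (14−i)/14, so the expected wait for the next new type is 14/(14−i).
E = 14/14 + 14/13 + 14/12 + 14/11 + 14/10 + 14/9 + 14/8 + 14/7 + 14/6 + 14/5 + 14/4 + 14/3 + 14/2 + 14/1 = 1171733/25740 ≈ 45.52.

45.52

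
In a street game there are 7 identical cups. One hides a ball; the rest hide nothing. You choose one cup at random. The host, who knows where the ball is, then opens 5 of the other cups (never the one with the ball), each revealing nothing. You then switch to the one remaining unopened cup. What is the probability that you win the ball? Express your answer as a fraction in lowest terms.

6/7

Your original cup holds the ball with probability 1/7, so the other 6 collectively hold it with probability 6/7.
The host can always find 5 empty cups to open, so the reveals don't change that 6/7; it is now spread over the 1 remaining unopened cup.
P(win by switching) = (6/7) · (1/1) = 6/7.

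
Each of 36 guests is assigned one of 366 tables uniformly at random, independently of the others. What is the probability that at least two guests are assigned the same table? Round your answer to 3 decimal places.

0.831

It's easier to compute the probability that all 36 are distinct.
P(all distinct) = 366/366 · 365/366 · ··· · 331/366 ≈ 0.169.
So the probability of at least one match is 1 − 0.169 = 0.831.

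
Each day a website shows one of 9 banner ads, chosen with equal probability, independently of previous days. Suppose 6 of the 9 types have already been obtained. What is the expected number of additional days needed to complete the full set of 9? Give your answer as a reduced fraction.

33/2

Starting from 6 distinct types, each trial gives a new one with probability (9−i)/9 when i types are held, so the wait for the next new type is 9/(9−i).
E = 9/3 + 9/2 + 9/1 = 33/2.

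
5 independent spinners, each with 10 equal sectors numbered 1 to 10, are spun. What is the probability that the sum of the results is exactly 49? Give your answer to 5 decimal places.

0.00005

There are 10^5 = 100000 equally likely outcomes.
The number of ordered 5-tuples from {1,…,10} summing to 49 is 5.
P(sum = 49) = 5/100000 = 1/20000 ≈ 0.00005.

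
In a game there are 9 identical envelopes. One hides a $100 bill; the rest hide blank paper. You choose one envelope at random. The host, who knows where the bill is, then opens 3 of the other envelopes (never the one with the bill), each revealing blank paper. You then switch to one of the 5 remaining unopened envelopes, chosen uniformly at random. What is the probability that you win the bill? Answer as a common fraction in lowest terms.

Your original envelope holds the bill with probability 1/9, so the other 8 collectively hold it with probability 8/9.
The host can always find 3 empty envelopes to open, so the reveals don't change that 8/9; it is now spread over the 5 remaining unopened envelopes.
P(win by switching) = (8/9) · (1/5) = 8/45.

8/45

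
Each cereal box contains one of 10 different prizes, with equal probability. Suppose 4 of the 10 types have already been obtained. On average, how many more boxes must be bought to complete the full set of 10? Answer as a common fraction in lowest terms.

Starting from 4 distinct types, each trial gives a new one with probability (10−i)/10 when i types are held, so the wait for the next new type is 10/(10−i).
E = 10/6 + 10/5 + 10/4 + 10/3 + 10/2 + 10/1 = 49/2.

49/2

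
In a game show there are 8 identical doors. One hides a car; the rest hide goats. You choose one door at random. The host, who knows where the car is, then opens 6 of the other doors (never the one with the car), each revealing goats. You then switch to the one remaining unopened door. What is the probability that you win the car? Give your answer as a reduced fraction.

Your original door holds the car with probability 1/8, so the other 7 collectively hold it with probability 7/8.
The host can always find 6 empty doors to open, so the reveals don't change that 7/8; it is now spread over the 1 remaining unopened door.
P(win by switching) = (7/8) · (1/1) = 7/8.

7/8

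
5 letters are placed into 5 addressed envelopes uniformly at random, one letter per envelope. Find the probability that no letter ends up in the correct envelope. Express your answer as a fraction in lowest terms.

11/30

This is the derangement probability: permutations of 5 with no fixed point.
D(5) = 5! · (1 − 1/1! + 1/2! − ··· + (−1)^5/5!) = 44.
P = 44/120 = 11/30.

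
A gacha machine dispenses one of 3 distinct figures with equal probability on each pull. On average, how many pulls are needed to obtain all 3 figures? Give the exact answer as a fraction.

11/2

After i distinct types are collected, each trial gives a new one with probability (3−i)/3, so the expected wait for the next new type is 3/(3−i).
E = 3/3 + 3/2 + 3/1 = 11/2.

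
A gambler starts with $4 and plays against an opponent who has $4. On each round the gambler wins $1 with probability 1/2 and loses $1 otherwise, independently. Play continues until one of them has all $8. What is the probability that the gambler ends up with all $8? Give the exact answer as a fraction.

1/2

With a fair step, P(i) = ½P(i−1) + ½P(i+1) with P(0)=0, P(8)=1 has the linear solution P(i) = i/8.
P(4) = 4/8 = 1/2.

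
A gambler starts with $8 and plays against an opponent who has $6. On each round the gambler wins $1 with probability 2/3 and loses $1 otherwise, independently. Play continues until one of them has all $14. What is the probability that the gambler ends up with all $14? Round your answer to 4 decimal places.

Let r = q/p = (1/3)/(2/3) = 1/2. The recurrence P(i) = p·P(i+1) + q·P(i−1) with P(0)=0, P(14)=1 gives P(i) = (1 − r^i)/(1 − r^14).
P(8) = (1 − (1/2)^8) / (1 − (1/2)^14) = 5440/5461 ≈ 0.9962.

0.9962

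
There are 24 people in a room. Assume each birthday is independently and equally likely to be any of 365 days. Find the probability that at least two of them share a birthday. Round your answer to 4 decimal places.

0.5383

It's easier to compute the probability that all 24 are distinct.
P(all distinct) = 365/365 · 364/365 · ··· · 342/365 ≈ 0.4617.
So the probability of at least one match is 1 − 0.4617 = 0.5383.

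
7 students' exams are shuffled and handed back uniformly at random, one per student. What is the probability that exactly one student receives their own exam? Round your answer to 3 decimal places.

0.368

Choose which one is fixed: C(7,1) = 7 ways.
The remaining 6 must have no fixed point: D(6) = 265.
P = 7·265/5040 = 53/144 ≈ 0.368.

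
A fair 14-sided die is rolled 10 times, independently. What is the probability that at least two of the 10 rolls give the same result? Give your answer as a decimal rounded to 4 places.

0.9874

P(all 10 different) = 14/14 · 13/14 · ··· · 5/14 ≈ 0.0126.
P(at least two equal) = 1 − 0.0126 = 0.9874.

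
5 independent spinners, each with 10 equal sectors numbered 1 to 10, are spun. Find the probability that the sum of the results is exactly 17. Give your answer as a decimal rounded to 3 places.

0.017

There are 10^5 = 100000 equally likely outcomes.
The number of ordered 5-tuples from {1,…,10} summing to 17 is 1745.
P(sum = 17) = 1745/100000 = 349/20000 ≈ 0.017.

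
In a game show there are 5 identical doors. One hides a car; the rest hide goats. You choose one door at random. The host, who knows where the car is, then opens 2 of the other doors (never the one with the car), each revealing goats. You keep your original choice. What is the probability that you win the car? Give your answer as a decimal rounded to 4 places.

The host can always open 2 empty doors regardless of your choice, so the reveals give no information about your original door.
P(win by staying) = 1/5 ≈ 0.2000.

0.2000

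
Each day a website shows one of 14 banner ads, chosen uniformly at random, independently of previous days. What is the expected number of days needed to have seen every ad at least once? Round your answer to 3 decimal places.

45.522

After i distinct types are collected, each trial gives a new one with probability (14−i)/14, so the expected wait for the next new type is 14/(14−i).
E = 14/14 + 14/13 + 14/12 + 14/11 + 14/10 + 14/9 + 14/8 + 14/7 + 14/6 + 14/5 + 14/4 + 14/3 + 14/2 + 14/1 = 1171733/25740 ≈ 45.522.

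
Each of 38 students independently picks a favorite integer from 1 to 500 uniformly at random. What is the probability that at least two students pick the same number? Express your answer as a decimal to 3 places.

0.764

It's easier to compute the probability that all 38 are distinct.
P(all distinct) = 500/500 · 499/500 · ··· · 463/500 ≈ 0.236.
So the probability of at least one match is 1 − 0.236 = 0.764.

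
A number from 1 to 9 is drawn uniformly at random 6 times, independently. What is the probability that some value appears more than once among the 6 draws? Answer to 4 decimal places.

0.8862

P(all 6 different) = 9/9 · 8/9 · ··· · 4/9 ≈ 0.1138.
P(at least two equal) = 1 − 0.1138 = 0.8862.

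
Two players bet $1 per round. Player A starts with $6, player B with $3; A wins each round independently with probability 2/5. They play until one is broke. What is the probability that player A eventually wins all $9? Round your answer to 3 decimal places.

0.278

Let r = q/p = (3/5)/(2/5) = 3/2. The recurrence P(i) = p·P(i+1) + q·P(i−1) with P(0)=0, P(9)=1 gives P(i) = (1 − r^i)/(1 − r^9).
P(6) = (1 − (3/2)^6) / (1 − (3/2)^9) = 280/1009 ≈ 0.278.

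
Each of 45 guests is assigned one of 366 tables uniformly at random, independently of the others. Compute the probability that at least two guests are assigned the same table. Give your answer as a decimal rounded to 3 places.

0.940

It's easier to compute the probability that all 45 are distinct.
P(all distinct) = 366/366 · 365/366 · ··· · 322/366 ≈ 0.060.
So the probability of at least one match is 1 − 0.060 = 0.940.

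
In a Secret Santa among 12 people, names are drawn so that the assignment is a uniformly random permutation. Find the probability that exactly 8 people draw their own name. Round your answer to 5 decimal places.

Choose which 8 of the 12 are fixed: C(12,8) = 495 ways.
The remaining 4 must have no fixed point: D(4) = 9.
P = 495·9/479001600 = 1/107520 ≈ 0.00001.

0.00001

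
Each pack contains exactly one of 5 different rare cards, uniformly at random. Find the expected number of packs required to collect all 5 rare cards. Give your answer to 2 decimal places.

After i distinct types are collected, each trial gives a new one with probability (5−i)/5, so the expected wait for the next new type is 5/(5−i).
E = 5/5 + 5/4 + 5/3 + 5/2 + 5/1 = 137/12 ≈ 11.42.

11.42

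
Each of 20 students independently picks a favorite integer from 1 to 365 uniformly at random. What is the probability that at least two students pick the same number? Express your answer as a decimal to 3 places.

It's easier to compute the probability that all 20 are distinct.
P(all distinct) = 365/365 · 364/365 · ··· · 346/365 ≈ 0.589.
So the probability of at least one match is 1 − 0.589 = 0.411.

0.411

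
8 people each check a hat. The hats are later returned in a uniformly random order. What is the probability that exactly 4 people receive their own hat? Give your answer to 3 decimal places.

0.016

Choose which 4 of the 8 are fixed: C(8,4) = 70 ways.
The remaining 4 must have no fixed point: D(4) = 9.
P = 70·9/40320 = 1/64 ≈ 0.016.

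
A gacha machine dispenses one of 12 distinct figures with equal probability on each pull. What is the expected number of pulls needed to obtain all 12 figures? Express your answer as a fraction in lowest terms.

After i distinct types are collected, each trial gives a new one with probability (12−i)/12, so the expected wait for the next new type is 12/(12−i).
E = 12/12 + 12/11 + 12/10 + 12/9 + 12/8 + 12/7 + 12/6 + 12/5 + 12/4 + 12/3 + 12/2 + 12/1 = 86021/2310.

86021/2310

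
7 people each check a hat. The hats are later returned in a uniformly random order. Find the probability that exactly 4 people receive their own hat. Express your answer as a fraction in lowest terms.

Choose which 4 of the 7 are fixed: C(7,4) = 35 ways.
The remaining 3 must have no fixed point: D(3) = 2.
P = 35·2/5040 = 1/72.

1/72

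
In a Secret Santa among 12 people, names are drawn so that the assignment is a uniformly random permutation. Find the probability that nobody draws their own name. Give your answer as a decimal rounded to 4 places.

This is the derangement probability: permutations of 12 with no fixed point.
D(12) = 12! · (1 − 1/1! + 1/2! − ··· + (−1)^12/12!) = 176214841.
P = 176214841/479001600 = 16019531/43545600 ≈ 0.3679.

0.3679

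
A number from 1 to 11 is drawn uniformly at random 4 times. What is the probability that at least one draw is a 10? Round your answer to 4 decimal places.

0.3170

P(no draw is a 10) = (10/11)^4 ≈ 0.6830.
P(at least one) = 1 − 0.6830 = 0.3170.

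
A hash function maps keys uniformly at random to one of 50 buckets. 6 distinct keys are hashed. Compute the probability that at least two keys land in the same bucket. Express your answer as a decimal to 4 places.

It's easier to compute the probability that all 6 are distinct.
P(all distinct) = 50/50 · 49/50 · ··· · 45/50 ≈ 0.7322.
So the probability of at least one match is 1 − 0.7322 = 0.2678.

0.2678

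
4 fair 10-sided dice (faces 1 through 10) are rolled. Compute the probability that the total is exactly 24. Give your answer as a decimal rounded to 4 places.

There are 10^4 = 10000 equally likely outcomes.
The number of ordered 4-tuples from {1,…,10} summing to 24 is 633.
P(sum = 24) = 633/10000 ≈ 0.0633.

0.0633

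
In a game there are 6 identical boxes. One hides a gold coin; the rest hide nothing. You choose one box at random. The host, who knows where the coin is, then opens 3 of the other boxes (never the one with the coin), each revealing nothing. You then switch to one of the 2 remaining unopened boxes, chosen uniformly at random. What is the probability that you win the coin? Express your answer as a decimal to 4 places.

Your original box holds the coin with probability 1/6, so the other 5 collectively hold it with probability 5/6.
The host can always find 3 empty boxes to open, so the reveals don't change that 5/6; it is now spread over the 2 remaining unopened boxes.
P(win by switching) = (5/6) · (1/2) = 5/12 ≈ 0.4167.

0.4167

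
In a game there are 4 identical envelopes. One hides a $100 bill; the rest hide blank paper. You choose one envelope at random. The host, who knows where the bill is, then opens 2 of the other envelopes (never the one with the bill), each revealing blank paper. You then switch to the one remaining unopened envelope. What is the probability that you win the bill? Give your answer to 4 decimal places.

Your original envelope holds the bill with probability 1/4, so the other 3 collectively hold it with probability 3/4.
The host can always find 2 empty envelopes to open, so the reveals don't change that 3/4; it is now spread over the 1 remaining unopened envelope.
P(win by switching) = (3/4) · (1/1) = 3/4 ≈ 0.7500.

0.7500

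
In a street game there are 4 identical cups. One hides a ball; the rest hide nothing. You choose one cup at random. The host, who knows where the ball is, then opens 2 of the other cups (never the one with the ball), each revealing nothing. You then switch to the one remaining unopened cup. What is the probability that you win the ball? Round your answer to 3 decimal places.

0.750

Your original cup holds the ball with probability 1/4, so the other 3 collectively hold it with probability 3/4.
The host can always find 2 empty cups to open, so the reveals don't change that 3/4; it is now spread over the 1 remaining unopened cup.
P(win by switching) = (3/4) · (1/1) = 3/4 ≈ 0.750.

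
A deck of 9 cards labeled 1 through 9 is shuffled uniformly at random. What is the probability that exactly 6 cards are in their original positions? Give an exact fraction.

1/2160

Choose which 6 of the 9 are fixed: C(9,6) = 84 ways.
The remaining 3 must have no fixed point: D(3) = 2.
P = 84·2/362880 = 1/2160.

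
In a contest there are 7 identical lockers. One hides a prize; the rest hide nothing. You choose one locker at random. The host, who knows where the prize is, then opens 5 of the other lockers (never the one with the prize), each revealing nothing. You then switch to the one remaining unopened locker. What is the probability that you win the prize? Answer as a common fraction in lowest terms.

Your original locker holds the prize with probability 1/7, so the other 6 collectively hold it with probability 6/7.
The host can always find 5 empty lockers to open, so the reveals don't change that 6/7; it is now spread over the 1 remaining unopened locker.
P(win by switching) = (6/7) · (1/1) = 6/7.

6/7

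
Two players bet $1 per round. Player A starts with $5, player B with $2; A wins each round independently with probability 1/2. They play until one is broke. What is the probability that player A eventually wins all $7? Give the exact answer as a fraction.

5/7

With a fair step, P(i) = ½P(i−1) + ½P(i+1) with P(0)=0, P(7)=1 has the linear solution P(i) = i/7.
P(5) = 5/7.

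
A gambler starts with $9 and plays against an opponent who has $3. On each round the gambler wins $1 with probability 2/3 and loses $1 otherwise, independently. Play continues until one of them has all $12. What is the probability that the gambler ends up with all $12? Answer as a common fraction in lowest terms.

Let r = q/p = (1/3)/(2/3) = 1/2. The recurrence P(i) = p·P(i+1) + q·P(i−1) with P(0)=0, P(12)=1 gives P(i) = (1 − r^i)/(1 − r^12).
P(9) = (1 − (1/2)^9) / (1 − (1/2)^12) = 584/585.

584/585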